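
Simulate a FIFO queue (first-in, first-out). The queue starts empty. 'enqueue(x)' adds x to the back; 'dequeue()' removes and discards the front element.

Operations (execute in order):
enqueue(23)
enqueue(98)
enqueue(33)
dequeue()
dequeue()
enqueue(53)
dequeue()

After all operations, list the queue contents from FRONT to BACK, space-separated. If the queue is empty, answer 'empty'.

enqueue(23): [23]
enqueue(98): [23, 98]
enqueue(33): [23, 98, 33]
dequeue(): [98, 33]
dequeue(): [33]
enqueue(53): [33, 53]
dequeue(): [53]

Answer: 53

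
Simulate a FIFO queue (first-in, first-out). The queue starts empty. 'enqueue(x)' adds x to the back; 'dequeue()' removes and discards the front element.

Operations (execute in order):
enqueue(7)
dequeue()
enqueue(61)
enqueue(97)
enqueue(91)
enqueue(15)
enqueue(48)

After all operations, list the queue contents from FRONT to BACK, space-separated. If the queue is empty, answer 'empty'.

enqueue(7): [7]
dequeue(): []
enqueue(61): [61]
enqueue(97): [61, 97]
enqueue(91): [61, 97, 91]
enqueue(15): [61, 97, 91, 15]
enqueue(48): [61, 97, 91, 15, 48]

Answer: 61 97 91 15 48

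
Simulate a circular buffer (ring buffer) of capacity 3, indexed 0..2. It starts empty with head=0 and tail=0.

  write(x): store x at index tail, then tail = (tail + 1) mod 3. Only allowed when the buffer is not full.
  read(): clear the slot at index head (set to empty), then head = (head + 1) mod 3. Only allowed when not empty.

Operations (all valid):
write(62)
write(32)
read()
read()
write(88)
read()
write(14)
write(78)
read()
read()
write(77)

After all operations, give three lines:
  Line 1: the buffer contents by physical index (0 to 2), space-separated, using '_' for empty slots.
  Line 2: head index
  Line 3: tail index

Answer: _ _ 77
2
0

Derivation:
write(62): buf=[62 _ _], head=0, tail=1, size=1
write(32): buf=[62 32 _], head=0, tail=2, size=2
read(): buf=[_ 32 _], head=1, tail=2, size=1
read(): buf=[_ _ _], head=2, tail=2, size=0
write(88): buf=[_ _ 88], head=2, tail=0, size=1
read(): buf=[_ _ _], head=0, tail=0, size=0
write(14): buf=[14 _ _], head=0, tail=1, size=1
write(78): buf=[14 78 _], head=0, tail=2, size=2
read(): buf=[_ 78 _], head=1, tail=2, size=1
read(): buf=[_ _ _], head=2, tail=2, size=0
write(77): buf=[_ _ 77], head=2, tail=0, size=1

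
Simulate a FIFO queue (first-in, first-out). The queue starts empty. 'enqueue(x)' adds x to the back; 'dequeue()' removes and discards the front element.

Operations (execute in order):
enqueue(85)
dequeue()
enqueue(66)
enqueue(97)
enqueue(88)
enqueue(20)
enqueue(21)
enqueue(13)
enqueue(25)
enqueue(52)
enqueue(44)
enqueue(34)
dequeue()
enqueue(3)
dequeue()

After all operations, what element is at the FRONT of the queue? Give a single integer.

enqueue(85): queue = [85]
dequeue(): queue = []
enqueue(66): queue = [66]
enqueue(97): queue = [66, 97]
enqueue(88): queue = [66, 97, 88]
enqueue(20): queue = [66, 97, 88, 20]
enqueue(21): queue = [66, 97, 88, 20, 21]
enqueue(13): queue = [66, 97, 88, 20, 21, 13]
enqueue(25): queue = [66, 97, 88, 20, 21, 13, 25]
enqueue(52): queue = [66, 97, 88, 20, 21, 13, 25, 52]
enqueue(44): queue = [66, 97, 88, 20, 21, 13, 25, 52, 44]
enqueue(34): queue = [66, 97, 88, 20, 21, 13, 25, 52, 44, 34]
dequeue(): queue = [97, 88, 20, 21, 13, 25, 52, 44, 34]
enqueue(3): queue = [97, 88, 20, 21, 13, 25, 52, 44, 34, 3]
dequeue(): queue = [88, 20, 21, 13, 25, 52, 44, 34, 3]

Answer: 88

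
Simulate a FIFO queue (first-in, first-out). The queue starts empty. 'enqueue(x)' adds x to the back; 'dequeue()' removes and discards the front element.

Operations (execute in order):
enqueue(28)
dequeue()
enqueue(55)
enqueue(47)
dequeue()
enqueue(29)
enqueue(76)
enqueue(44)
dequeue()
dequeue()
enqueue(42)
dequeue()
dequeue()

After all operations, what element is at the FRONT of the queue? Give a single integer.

enqueue(28): queue = [28]
dequeue(): queue = []
enqueue(55): queue = [55]
enqueue(47): queue = [55, 47]
dequeue(): queue = [47]
enqueue(29): queue = [47, 29]
enqueue(76): queue = [47, 29, 76]
enqueue(44): queue = [47, 29, 76, 44]
dequeue(): queue = [29, 76, 44]
dequeue(): queue = [76, 44]
enqueue(42): queue = [76, 44, 42]
dequeue(): queue = [44, 42]
dequeue(): queue = [42]

Answer: 42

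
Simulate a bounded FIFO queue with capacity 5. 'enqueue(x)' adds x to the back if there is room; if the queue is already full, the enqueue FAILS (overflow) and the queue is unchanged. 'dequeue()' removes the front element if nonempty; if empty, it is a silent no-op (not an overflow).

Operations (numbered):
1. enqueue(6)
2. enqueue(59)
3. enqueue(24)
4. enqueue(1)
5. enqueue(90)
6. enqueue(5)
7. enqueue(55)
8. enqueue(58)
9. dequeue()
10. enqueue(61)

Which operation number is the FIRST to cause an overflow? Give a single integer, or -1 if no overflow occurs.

1. enqueue(6): size=1
2. enqueue(59): size=2
3. enqueue(24): size=3
4. enqueue(1): size=4
5. enqueue(90): size=5
6. enqueue(5): size=5=cap → OVERFLOW (fail)
7. enqueue(55): size=5=cap → OVERFLOW (fail)
8. enqueue(58): size=5=cap → OVERFLOW (fail)
9. dequeue(): size=4
10. enqueue(61): size=5

Answer: 6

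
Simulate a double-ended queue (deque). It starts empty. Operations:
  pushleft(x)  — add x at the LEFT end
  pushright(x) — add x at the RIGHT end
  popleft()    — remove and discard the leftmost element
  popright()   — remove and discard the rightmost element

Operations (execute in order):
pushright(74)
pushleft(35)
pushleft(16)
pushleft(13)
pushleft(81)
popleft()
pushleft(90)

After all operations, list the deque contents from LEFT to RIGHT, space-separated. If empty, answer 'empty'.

Answer: 90 13 16 35 74

Derivation:
pushright(74): [74]
pushleft(35): [35, 74]
pushleft(16): [16, 35, 74]
pushleft(13): [13, 16, 35, 74]
pushleft(81): [81, 13, 16, 35, 74]
popleft(): [13, 16, 35, 74]
pushleft(90): [90, 13, 16, 35, 74]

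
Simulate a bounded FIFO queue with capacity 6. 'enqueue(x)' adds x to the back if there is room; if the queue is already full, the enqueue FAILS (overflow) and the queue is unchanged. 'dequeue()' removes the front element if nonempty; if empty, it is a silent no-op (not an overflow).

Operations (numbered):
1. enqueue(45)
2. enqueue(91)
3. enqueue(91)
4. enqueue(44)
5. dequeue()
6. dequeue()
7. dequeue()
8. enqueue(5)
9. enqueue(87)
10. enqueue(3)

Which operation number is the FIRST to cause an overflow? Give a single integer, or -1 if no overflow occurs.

1. enqueue(45): size=1
2. enqueue(91): size=2
3. enqueue(91): size=3
4. enqueue(44): size=4
5. dequeue(): size=3
6. dequeue(): size=2
7. dequeue(): size=1
8. enqueue(5): size=2
9. enqueue(87): size=3
10. enqueue(3): size=4

Answer: -1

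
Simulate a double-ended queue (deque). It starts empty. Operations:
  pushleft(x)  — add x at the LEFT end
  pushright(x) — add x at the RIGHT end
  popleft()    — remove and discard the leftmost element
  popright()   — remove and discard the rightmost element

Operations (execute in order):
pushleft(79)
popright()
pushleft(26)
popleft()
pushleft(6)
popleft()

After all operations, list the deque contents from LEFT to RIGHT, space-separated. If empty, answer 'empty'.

pushleft(79): [79]
popright(): []
pushleft(26): [26]
popleft(): []
pushleft(6): [6]
popleft(): []

Answer: empty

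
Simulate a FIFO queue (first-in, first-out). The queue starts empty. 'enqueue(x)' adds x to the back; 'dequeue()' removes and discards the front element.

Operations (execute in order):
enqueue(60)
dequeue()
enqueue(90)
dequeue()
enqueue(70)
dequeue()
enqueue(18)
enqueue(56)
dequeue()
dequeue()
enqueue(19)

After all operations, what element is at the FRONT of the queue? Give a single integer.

Answer: 19

Derivation:
enqueue(60): queue = [60]
dequeue(): queue = []
enqueue(90): queue = [90]
dequeue(): queue = []
enqueue(70): queue = [70]
dequeue(): queue = []
enqueue(18): queue = [18]
enqueue(56): queue = [18, 56]
dequeue(): queue = [56]
dequeue(): queue = []
enqueue(19): queue = [19]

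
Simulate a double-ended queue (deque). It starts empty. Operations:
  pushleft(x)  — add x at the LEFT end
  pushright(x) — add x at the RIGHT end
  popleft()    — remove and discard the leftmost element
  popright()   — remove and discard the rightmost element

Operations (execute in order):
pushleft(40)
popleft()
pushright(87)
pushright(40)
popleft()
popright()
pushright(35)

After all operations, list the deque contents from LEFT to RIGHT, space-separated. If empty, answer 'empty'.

Answer: 35

Derivation:
pushleft(40): [40]
popleft(): []
pushright(87): [87]
pushright(40): [87, 40]
popleft(): [40]
popright(): []
pushright(35): [35]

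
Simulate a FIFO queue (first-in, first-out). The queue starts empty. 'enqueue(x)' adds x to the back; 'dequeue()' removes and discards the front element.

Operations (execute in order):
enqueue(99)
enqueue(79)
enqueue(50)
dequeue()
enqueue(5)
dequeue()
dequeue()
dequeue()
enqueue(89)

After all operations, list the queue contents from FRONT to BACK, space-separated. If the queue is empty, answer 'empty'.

enqueue(99): [99]
enqueue(79): [99, 79]
enqueue(50): [99, 79, 50]
dequeue(): [79, 50]
enqueue(5): [79, 50, 5]
dequeue(): [50, 5]
dequeue(): [5]
dequeue(): []
enqueue(89): [89]

Answer: 89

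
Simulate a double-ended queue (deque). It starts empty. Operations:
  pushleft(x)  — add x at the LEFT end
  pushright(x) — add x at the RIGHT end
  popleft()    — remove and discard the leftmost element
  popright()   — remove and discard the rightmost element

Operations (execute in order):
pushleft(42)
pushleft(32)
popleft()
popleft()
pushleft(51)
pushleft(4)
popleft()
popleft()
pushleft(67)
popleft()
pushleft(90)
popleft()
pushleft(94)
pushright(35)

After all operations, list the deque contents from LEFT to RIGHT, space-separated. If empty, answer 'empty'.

Answer: 94 35

Derivation:
pushleft(42): [42]
pushleft(32): [32, 42]
popleft(): [42]
popleft(): []
pushleft(51): [51]
pushleft(4): [4, 51]
popleft(): [51]
popleft(): []
pushleft(67): [67]
popleft(): []
pushleft(90): [90]
popleft(): []
pushleft(94): [94]
pushright(35): [94, 35]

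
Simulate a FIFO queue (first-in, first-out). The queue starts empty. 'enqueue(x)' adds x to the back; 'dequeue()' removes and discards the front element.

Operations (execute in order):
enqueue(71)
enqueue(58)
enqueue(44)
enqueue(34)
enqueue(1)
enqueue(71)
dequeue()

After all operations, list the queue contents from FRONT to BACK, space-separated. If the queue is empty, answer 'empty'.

enqueue(71): [71]
enqueue(58): [71, 58]
enqueue(44): [71, 58, 44]
enqueue(34): [71, 58, 44, 34]
enqueue(1): [71, 58, 44, 34, 1]
enqueue(71): [71, 58, 44, 34, 1, 71]
dequeue(): [58, 44, 34, 1, 71]

Answer: 58 44 34 1 71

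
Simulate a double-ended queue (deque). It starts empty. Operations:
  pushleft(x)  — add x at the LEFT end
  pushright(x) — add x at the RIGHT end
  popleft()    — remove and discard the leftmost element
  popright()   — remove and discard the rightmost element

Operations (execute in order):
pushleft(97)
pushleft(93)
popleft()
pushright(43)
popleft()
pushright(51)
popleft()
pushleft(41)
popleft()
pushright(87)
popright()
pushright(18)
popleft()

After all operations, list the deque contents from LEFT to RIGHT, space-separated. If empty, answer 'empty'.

Answer: 18

Derivation:
pushleft(97): [97]
pushleft(93): [93, 97]
popleft(): [97]
pushright(43): [97, 43]
popleft(): [43]
pushright(51): [43, 51]
popleft(): [51]
pushleft(41): [41, 51]
popleft(): [51]
pushright(87): [51, 87]
popright(): [51]
pushright(18): [51, 18]
popleft(): [18]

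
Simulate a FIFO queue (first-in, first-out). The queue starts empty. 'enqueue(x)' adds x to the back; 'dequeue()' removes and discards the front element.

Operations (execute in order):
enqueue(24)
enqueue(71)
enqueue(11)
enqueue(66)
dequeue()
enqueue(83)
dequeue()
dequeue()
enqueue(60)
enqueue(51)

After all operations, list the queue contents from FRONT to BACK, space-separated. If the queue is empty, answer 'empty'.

Answer: 66 83 60 51

Derivation:
enqueue(24): [24]
enqueue(71): [24, 71]
enqueue(11): [24, 71, 11]
enqueue(66): [24, 71, 11, 66]
dequeue(): [71, 11, 66]
enqueue(83): [71, 11, 66, 83]
dequeue(): [11, 66, 83]
dequeue(): [66, 83]
enqueue(60): [66, 83, 60]
enqueue(51): [66, 83, 60, 51]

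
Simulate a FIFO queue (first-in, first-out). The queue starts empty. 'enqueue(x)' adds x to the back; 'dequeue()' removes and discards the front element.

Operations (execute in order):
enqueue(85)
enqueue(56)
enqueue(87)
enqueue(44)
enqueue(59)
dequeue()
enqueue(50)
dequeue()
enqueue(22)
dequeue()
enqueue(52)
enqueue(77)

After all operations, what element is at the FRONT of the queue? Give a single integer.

enqueue(85): queue = [85]
enqueue(56): queue = [85, 56]
enqueue(87): queue = [85, 56, 87]
enqueue(44): queue = [85, 56, 87, 44]
enqueue(59): queue = [85, 56, 87, 44, 59]
dequeue(): queue = [56, 87, 44, 59]
enqueue(50): queue = [56, 87, 44, 59, 50]
dequeue(): queue = [87, 44, 59, 50]
enqueue(22): queue = [87, 44, 59, 50, 22]
dequeue(): queue = [44, 59, 50, 22]
enqueue(52): queue = [44, 59, 50, 22, 52]
enqueue(77): queue = [44, 59, 50, 22, 52, 77]

Answer: 44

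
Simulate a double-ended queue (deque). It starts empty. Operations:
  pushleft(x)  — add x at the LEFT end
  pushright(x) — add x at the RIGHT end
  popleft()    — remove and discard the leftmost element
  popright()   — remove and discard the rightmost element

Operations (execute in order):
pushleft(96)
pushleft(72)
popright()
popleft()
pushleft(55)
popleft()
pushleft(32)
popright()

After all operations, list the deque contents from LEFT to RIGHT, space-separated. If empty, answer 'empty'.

pushleft(96): [96]
pushleft(72): [72, 96]
popright(): [72]
popleft(): []
pushleft(55): [55]
popleft(): []
pushleft(32): [32]
popright(): []

Answer: empty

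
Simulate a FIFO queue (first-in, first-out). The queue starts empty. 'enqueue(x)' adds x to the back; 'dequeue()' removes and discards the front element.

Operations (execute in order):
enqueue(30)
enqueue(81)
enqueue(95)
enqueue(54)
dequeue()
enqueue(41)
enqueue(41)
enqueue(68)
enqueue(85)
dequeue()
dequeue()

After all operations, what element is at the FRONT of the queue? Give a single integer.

enqueue(30): queue = [30]
enqueue(81): queue = [30, 81]
enqueue(95): queue = [30, 81, 95]
enqueue(54): queue = [30, 81, 95, 54]
dequeue(): queue = [81, 95, 54]
enqueue(41): queue = [81, 95, 54, 41]
enqueue(41): queue = [81, 95, 54, 41, 41]
enqueue(68): queue = [81, 95, 54, 41, 41, 68]
enqueue(85): queue = [81, 95, 54, 41, 41, 68, 85]
dequeue(): queue = [95, 54, 41, 41, 68, 85]
dequeue(): queue = [54, 41, 41, 68, 85]

Answer: 54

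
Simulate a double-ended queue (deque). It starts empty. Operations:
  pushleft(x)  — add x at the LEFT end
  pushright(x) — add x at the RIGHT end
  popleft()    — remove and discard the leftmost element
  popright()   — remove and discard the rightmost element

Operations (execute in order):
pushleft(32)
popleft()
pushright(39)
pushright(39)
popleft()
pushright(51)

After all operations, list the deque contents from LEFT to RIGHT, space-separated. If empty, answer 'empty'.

pushleft(32): [32]
popleft(): []
pushright(39): [39]
pushright(39): [39, 39]
popleft(): [39]
pushright(51): [39, 51]

Answer: 39 51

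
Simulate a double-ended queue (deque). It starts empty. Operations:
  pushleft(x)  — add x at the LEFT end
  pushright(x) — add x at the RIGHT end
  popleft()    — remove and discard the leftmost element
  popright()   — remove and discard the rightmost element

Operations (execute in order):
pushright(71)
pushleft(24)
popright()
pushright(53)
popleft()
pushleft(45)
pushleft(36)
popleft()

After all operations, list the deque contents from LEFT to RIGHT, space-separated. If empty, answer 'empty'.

Answer: 45 53

Derivation:
pushright(71): [71]
pushleft(24): [24, 71]
popright(): [24]
pushright(53): [24, 53]
popleft(): [53]
pushleft(45): [45, 53]
pushleft(36): [36, 45, 53]
popleft(): [45, 53]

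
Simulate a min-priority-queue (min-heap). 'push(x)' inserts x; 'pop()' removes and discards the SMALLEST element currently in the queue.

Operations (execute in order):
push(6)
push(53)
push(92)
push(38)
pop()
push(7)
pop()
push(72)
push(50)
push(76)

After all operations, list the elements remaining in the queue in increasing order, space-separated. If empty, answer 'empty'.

push(6): heap contents = [6]
push(53): heap contents = [6, 53]
push(92): heap contents = [6, 53, 92]
push(38): heap contents = [6, 38, 53, 92]
pop() → 6: heap contents = [38, 53, 92]
push(7): heap contents = [7, 38, 53, 92]
pop() → 7: heap contents = [38, 53, 92]
push(72): heap contents = [38, 53, 72, 92]
push(50): heap contents = [38, 50, 53, 72, 92]
push(76): heap contents = [38, 50, 53, 72, 76, 92]

Answer: 38 50 53 72 76 92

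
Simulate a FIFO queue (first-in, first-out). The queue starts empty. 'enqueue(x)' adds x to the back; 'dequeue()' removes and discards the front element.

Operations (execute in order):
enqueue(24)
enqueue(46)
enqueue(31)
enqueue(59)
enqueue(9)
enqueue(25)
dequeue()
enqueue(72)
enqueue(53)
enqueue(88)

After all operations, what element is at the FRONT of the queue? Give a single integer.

Answer: 46

Derivation:
enqueue(24): queue = [24]
enqueue(46): queue = [24, 46]
enqueue(31): queue = [24, 46, 31]
enqueue(59): queue = [24, 46, 31, 59]
enqueue(9): queue = [24, 46, 31, 59, 9]
enqueue(25): queue = [24, 46, 31, 59, 9, 25]
dequeue(): queue = [46, 31, 59, 9, 25]
enqueue(72): queue = [46, 31, 59, 9, 25, 72]
enqueue(53): queue = [46, 31, 59, 9, 25, 72, 53]
enqueue(88): queue = [46, 31, 59, 9, 25, 72, 53, 88]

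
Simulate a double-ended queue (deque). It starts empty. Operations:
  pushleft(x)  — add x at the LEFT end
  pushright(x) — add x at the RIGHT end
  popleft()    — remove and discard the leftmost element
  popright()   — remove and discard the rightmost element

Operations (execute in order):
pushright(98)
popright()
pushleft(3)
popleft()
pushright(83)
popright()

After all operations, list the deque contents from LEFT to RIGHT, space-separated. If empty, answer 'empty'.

pushright(98): [98]
popright(): []
pushleft(3): [3]
popleft(): []
pushright(83): [83]
popright(): []

Answer: empty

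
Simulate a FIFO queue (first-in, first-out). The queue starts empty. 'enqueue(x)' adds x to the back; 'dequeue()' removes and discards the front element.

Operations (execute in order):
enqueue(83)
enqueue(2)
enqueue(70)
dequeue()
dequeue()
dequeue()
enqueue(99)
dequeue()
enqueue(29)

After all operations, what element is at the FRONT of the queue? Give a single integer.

enqueue(83): queue = [83]
enqueue(2): queue = [83, 2]
enqueue(70): queue = [83, 2, 70]
dequeue(): queue = [2, 70]
dequeue(): queue = [70]
dequeue(): queue = []
enqueue(99): queue = [99]
dequeue(): queue = []
enqueue(29): queue = [29]

Answer: 29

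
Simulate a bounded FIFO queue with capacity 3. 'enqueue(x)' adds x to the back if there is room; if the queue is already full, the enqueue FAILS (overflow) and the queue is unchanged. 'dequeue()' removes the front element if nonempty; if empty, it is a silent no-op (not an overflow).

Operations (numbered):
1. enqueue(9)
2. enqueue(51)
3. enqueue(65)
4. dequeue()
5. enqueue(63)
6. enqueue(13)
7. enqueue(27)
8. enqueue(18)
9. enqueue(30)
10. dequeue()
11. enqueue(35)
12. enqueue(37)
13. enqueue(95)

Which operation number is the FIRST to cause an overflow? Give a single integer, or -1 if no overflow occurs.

1. enqueue(9): size=1
2. enqueue(51): size=2
3. enqueue(65): size=3
4. dequeue(): size=2
5. enqueue(63): size=3
6. enqueue(13): size=3=cap → OVERFLOW (fail)
7. enqueue(27): size=3=cap → OVERFLOW (fail)
8. enqueue(18): size=3=cap → OVERFLOW (fail)
9. enqueue(30): size=3=cap → OVERFLOW (fail)
10. dequeue(): size=2
11. enqueue(35): size=3
12. enqueue(37): size=3=cap → OVERFLOW (fail)
13. enqueue(95): size=3=cap → OVERFLOW (fail)

Answer: 6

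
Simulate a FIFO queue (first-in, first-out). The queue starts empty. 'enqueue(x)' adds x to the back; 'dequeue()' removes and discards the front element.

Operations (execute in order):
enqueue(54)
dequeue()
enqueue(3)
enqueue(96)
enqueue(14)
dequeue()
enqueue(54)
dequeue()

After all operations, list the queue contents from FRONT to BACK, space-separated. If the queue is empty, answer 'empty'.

Answer: 14 54

Derivation:
enqueue(54): [54]
dequeue(): []
enqueue(3): [3]
enqueue(96): [3, 96]
enqueue(14): [3, 96, 14]
dequeue(): [96, 14]
enqueue(54): [96, 14, 54]
dequeue(): [14, 54]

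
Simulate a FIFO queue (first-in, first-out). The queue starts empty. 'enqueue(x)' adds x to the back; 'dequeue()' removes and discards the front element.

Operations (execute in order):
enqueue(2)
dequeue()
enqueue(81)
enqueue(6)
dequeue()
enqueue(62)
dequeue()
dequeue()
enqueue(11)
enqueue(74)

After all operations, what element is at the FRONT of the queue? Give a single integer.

Answer: 11

Derivation:
enqueue(2): queue = [2]
dequeue(): queue = []
enqueue(81): queue = [81]
enqueue(6): queue = [81, 6]
dequeue(): queue = [6]
enqueue(62): queue = [6, 62]
dequeue(): queue = [62]
dequeue(): queue = []
enqueue(11): queue = [11]
enqueue(74): queue = [11, 74]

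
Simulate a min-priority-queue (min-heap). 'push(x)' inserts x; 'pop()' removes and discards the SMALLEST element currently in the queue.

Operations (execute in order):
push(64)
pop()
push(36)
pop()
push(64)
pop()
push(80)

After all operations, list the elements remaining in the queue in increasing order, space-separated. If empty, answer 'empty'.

push(64): heap contents = [64]
pop() → 64: heap contents = []
push(36): heap contents = [36]
pop() → 36: heap contents = []
push(64): heap contents = [64]
pop() → 64: heap contents = []
push(80): heap contents = [80]

Answer: 80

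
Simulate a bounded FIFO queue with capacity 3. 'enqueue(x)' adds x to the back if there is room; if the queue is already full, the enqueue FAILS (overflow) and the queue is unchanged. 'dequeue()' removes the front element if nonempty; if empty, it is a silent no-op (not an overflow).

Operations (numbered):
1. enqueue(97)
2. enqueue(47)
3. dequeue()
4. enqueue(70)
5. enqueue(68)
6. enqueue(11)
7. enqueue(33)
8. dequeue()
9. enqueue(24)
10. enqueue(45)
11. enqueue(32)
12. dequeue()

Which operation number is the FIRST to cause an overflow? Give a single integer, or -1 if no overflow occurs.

Answer: 6

Derivation:
1. enqueue(97): size=1
2. enqueue(47): size=2
3. dequeue(): size=1
4. enqueue(70): size=2
5. enqueue(68): size=3
6. enqueue(11): size=3=cap → OVERFLOW (fail)
7. enqueue(33): size=3=cap → OVERFLOW (fail)
8. dequeue(): size=2
9. enqueue(24): size=3
10. enqueue(45): size=3=cap → OVERFLOW (fail)
11. enqueue(32): size=3=cap → OVERFLOW (fail)
12. dequeue(): size=2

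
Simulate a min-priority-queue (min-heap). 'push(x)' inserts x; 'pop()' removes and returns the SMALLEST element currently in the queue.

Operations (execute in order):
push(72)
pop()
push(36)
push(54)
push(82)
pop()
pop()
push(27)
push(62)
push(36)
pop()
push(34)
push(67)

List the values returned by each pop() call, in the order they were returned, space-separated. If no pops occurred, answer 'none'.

push(72): heap contents = [72]
pop() → 72: heap contents = []
push(36): heap contents = [36]
push(54): heap contents = [36, 54]
push(82): heap contents = [36, 54, 82]
pop() → 36: heap contents = [54, 82]
pop() → 54: heap contents = [82]
push(27): heap contents = [27, 82]
push(62): heap contents = [27, 62, 82]
push(36): heap contents = [27, 36, 62, 82]
pop() → 27: heap contents = [36, 62, 82]
push(34): heap contents = [34, 36, 62, 82]
push(67): heap contents = [34, 36, 62, 67, 82]

Answer: 72 36 54 27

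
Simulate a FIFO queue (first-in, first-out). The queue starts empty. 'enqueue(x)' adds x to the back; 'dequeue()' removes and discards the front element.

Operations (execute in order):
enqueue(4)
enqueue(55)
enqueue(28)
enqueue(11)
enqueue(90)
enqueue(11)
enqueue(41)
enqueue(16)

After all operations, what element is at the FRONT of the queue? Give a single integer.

enqueue(4): queue = [4]
enqueue(55): queue = [4, 55]
enqueue(28): queue = [4, 55, 28]
enqueue(11): queue = [4, 55, 28, 11]
enqueue(90): queue = [4, 55, 28, 11, 90]
enqueue(11): queue = [4, 55, 28, 11, 90, 11]
enqueue(41): queue = [4, 55, 28, 11, 90, 11, 41]
enqueue(16): queue = [4, 55, 28, 11, 90, 11, 41, 16]

Answer: 4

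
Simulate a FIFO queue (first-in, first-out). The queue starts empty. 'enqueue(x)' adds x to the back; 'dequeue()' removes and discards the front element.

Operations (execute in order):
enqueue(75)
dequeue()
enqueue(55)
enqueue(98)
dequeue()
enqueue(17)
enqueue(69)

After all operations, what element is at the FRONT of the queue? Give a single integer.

Answer: 98

Derivation:
enqueue(75): queue = [75]
dequeue(): queue = []
enqueue(55): queue = [55]
enqueue(98): queue = [55, 98]
dequeue(): queue = [98]
enqueue(17): queue = [98, 17]
enqueue(69): queue = [98, 17, 69]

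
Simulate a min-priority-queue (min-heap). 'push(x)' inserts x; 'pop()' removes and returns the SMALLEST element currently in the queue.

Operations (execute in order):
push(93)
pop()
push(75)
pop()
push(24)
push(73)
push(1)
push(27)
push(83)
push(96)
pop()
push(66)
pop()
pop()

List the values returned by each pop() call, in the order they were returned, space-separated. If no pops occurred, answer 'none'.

push(93): heap contents = [93]
pop() → 93: heap contents = []
push(75): heap contents = [75]
pop() → 75: heap contents = []
push(24): heap contents = [24]
push(73): heap contents = [24, 73]
push(1): heap contents = [1, 24, 73]
push(27): heap contents = [1, 24, 27, 73]
push(83): heap contents = [1, 24, 27, 73, 83]
push(96): heap contents = [1, 24, 27, 73, 83, 96]
pop() → 1: heap contents = [24, 27, 73, 83, 96]
push(66): heap contents = [24, 27, 66, 73, 83, 96]
pop() → 24: heap contents = [27, 66, 73, 83, 96]
pop() → 27: heap contents = [66, 73, 83, 96]

Answer: 93 75 1 24 27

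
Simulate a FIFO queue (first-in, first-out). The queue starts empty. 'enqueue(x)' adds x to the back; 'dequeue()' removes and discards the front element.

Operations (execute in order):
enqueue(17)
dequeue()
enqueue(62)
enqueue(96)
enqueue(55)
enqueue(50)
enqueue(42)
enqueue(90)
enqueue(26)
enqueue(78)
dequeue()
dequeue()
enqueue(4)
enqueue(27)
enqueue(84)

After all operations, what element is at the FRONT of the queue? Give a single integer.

Answer: 55

Derivation:
enqueue(17): queue = [17]
dequeue(): queue = []
enqueue(62): queue = [62]
enqueue(96): queue = [62, 96]
enqueue(55): queue = [62, 96, 55]
enqueue(50): queue = [62, 96, 55, 50]
enqueue(42): queue = [62, 96, 55, 50, 42]
enqueue(90): queue = [62, 96, 55, 50, 42, 90]
enqueue(26): queue = [62, 96, 55, 50, 42, 90, 26]
enqueue(78): queue = [62, 96, 55, 50, 42, 90, 26, 78]
dequeue(): queue = [96, 55, 50, 42, 90, 26, 78]
dequeue(): queue = [55, 50, 42, 90, 26, 78]
enqueue(4): queue = [55, 50, 42, 90, 26, 78, 4]
enqueue(27): queue = [55, 50, 42, 90, 26, 78, 4, 27]
enqueue(84): queue = [55, 50, 42, 90, 26, 78, 4, 27, 84]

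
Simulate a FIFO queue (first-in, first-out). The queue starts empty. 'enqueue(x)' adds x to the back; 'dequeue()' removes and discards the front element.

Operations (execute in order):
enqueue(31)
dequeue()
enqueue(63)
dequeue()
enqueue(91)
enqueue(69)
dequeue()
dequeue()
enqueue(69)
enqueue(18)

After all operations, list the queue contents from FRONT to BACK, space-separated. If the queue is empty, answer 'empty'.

Answer: 69 18

Derivation:
enqueue(31): [31]
dequeue(): []
enqueue(63): [63]
dequeue(): []
enqueue(91): [91]
enqueue(69): [91, 69]
dequeue(): [69]
dequeue(): []
enqueue(69): [69]
enqueue(18): [69, 18]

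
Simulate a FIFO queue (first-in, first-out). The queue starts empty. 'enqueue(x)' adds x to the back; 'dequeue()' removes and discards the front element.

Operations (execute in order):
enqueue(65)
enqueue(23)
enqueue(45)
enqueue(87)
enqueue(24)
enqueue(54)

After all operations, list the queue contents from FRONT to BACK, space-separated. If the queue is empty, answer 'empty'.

enqueue(65): [65]
enqueue(23): [65, 23]
enqueue(45): [65, 23, 45]
enqueue(87): [65, 23, 45, 87]
enqueue(24): [65, 23, 45, 87, 24]
enqueue(54): [65, 23, 45, 87, 24, 54]

Answer: 65 23 45 87 24 54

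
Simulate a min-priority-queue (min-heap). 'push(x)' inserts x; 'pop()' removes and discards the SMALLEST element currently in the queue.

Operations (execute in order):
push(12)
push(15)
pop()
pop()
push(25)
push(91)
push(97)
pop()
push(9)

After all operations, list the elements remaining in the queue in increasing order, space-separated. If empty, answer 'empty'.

Answer: 9 91 97

Derivation:
push(12): heap contents = [12]
push(15): heap contents = [12, 15]
pop() → 12: heap contents = [15]
pop() → 15: heap contents = []
push(25): heap contents = [25]
push(91): heap contents = [25, 91]
push(97): heap contents = [25, 91, 97]
pop() → 25: heap contents = [91, 97]
push(9): heap contents = [9, 91, 97]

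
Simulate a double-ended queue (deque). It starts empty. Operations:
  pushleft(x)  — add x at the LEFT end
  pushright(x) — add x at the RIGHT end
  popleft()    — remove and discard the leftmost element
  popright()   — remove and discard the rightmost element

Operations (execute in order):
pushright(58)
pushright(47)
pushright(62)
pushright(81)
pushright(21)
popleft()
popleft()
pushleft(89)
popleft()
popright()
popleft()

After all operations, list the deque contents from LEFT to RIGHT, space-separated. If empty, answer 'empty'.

Answer: 81

Derivation:
pushright(58): [58]
pushright(47): [58, 47]
pushright(62): [58, 47, 62]
pushright(81): [58, 47, 62, 81]
pushright(21): [58, 47, 62, 81, 21]
popleft(): [47, 62, 81, 21]
popleft(): [62, 81, 21]
pushleft(89): [89, 62, 81, 21]
popleft(): [62, 81, 21]
popright(): [62, 81]
popleft(): [81]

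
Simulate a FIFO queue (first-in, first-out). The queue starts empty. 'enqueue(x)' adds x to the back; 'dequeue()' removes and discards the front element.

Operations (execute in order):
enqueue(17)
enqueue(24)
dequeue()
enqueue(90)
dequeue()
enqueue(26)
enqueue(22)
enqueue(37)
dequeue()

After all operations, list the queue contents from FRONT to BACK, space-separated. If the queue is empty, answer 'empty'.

enqueue(17): [17]
enqueue(24): [17, 24]
dequeue(): [24]
enqueue(90): [24, 90]
dequeue(): [90]
enqueue(26): [90, 26]
enqueue(22): [90, 26, 22]
enqueue(37): [90, 26, 22, 37]
dequeue(): [26, 22, 37]

Answer: 26 22 37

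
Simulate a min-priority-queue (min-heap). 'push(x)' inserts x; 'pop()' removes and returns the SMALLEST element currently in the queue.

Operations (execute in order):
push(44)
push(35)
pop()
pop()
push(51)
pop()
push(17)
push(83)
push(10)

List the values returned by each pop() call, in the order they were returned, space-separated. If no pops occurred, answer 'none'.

Answer: 35 44 51

Derivation:
push(44): heap contents = [44]
push(35): heap contents = [35, 44]
pop() → 35: heap contents = [44]
pop() → 44: heap contents = []
push(51): heap contents = [51]
pop() → 51: heap contents = []
push(17): heap contents = [17]
push(83): heap contents = [17, 83]
push(10): heap contents = [10, 17, 83]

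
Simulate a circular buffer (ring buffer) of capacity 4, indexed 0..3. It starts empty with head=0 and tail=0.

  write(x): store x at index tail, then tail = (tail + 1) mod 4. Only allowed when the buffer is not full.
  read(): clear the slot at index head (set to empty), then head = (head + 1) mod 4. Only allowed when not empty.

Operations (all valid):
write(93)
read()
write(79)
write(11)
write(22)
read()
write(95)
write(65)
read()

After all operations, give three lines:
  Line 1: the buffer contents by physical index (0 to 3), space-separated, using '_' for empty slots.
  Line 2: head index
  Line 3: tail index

write(93): buf=[93 _ _ _], head=0, tail=1, size=1
read(): buf=[_ _ _ _], head=1, tail=1, size=0
write(79): buf=[_ 79 _ _], head=1, tail=2, size=1
write(11): buf=[_ 79 11 _], head=1, tail=3, size=2
write(22): buf=[_ 79 11 22], head=1, tail=0, size=3
read(): buf=[_ _ 11 22], head=2, tail=0, size=2
write(95): buf=[95 _ 11 22], head=2, tail=1, size=3
write(65): buf=[95 65 11 22], head=2, tail=2, size=4
read(): buf=[95 65 _ 22], head=3, tail=2, size=3

Answer: 95 65 _ 22
3
2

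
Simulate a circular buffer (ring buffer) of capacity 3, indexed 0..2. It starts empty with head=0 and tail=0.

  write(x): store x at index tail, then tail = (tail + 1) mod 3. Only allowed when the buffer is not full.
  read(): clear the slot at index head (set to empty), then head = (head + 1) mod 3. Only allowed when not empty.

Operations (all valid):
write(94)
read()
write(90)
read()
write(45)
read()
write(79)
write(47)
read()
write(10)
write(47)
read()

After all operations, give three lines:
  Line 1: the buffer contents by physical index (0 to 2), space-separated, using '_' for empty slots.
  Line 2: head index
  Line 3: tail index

write(94): buf=[94 _ _], head=0, tail=1, size=1
read(): buf=[_ _ _], head=1, tail=1, size=0
write(90): buf=[_ 90 _], head=1, tail=2, size=1
read(): buf=[_ _ _], head=2, tail=2, size=0
write(45): buf=[_ _ 45], head=2, tail=0, size=1
read(): buf=[_ _ _], head=0, tail=0, size=0
write(79): buf=[79 _ _], head=0, tail=1, size=1
write(47): buf=[79 47 _], head=0, tail=2, size=2
read(): buf=[_ 47 _], head=1, tail=2, size=1
write(10): buf=[_ 47 10], head=1, tail=0, size=2
write(47): buf=[47 47 10], head=1, tail=1, size=3
read(): buf=[47 _ 10], head=2, tail=1, size=2

Answer: 47 _ 10
2
1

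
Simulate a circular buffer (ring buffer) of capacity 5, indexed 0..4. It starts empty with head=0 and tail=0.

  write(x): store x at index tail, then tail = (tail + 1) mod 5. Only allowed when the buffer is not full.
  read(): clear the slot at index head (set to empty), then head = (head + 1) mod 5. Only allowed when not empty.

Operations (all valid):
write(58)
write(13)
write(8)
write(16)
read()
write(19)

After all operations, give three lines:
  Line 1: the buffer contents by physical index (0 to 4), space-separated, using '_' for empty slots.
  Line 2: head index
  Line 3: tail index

Answer: _ 13 8 16 19
1
0

Derivation:
write(58): buf=[58 _ _ _ _], head=0, tail=1, size=1
write(13): buf=[58 13 _ _ _], head=0, tail=2, size=2
write(8): buf=[58 13 8 _ _], head=0, tail=3, size=3
write(16): buf=[58 13 8 16 _], head=0, tail=4, size=4
read(): buf=[_ 13 8 16 _], head=1, tail=4, size=3
write(19): buf=[_ 13 8 16 19], head=1, tail=0, size=4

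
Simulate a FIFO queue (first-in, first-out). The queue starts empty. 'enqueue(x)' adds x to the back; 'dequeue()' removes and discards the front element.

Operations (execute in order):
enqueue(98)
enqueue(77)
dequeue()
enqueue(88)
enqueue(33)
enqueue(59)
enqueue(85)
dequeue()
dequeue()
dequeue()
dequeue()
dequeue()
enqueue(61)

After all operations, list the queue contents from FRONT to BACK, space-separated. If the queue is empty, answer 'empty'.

enqueue(98): [98]
enqueue(77): [98, 77]
dequeue(): [77]
enqueue(88): [77, 88]
enqueue(33): [77, 88, 33]
enqueue(59): [77, 88, 33, 59]
enqueue(85): [77, 88, 33, 59, 85]
dequeue(): [88, 33, 59, 85]
dequeue(): [33, 59, 85]
dequeue(): [59, 85]
dequeue(): [85]
dequeue(): []
enqueue(61): [61]

Answer: 61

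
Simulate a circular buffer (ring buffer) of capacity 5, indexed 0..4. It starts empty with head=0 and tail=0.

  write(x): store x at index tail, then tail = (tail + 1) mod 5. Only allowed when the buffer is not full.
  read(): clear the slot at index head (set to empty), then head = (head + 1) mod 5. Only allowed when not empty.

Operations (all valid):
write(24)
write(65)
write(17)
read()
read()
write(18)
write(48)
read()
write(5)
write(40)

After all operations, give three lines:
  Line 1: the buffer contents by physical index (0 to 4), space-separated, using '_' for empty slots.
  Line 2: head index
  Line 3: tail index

Answer: 5 40 _ 18 48
3
2

Derivation:
write(24): buf=[24 _ _ _ _], head=0, tail=1, size=1
write(65): buf=[24 65 _ _ _], head=0, tail=2, size=2
write(17): buf=[24 65 17 _ _], head=0, tail=3, size=3
read(): buf=[_ 65 17 _ _], head=1, tail=3, size=2
read(): buf=[_ _ 17 _ _], head=2, tail=3, size=1
write(18): buf=[_ _ 17 18 _], head=2, tail=4, size=2
write(48): buf=[_ _ 17 18 48], head=2, tail=0, size=3
read(): buf=[_ _ _ 18 48], head=3, tail=0, size=2
write(5): buf=[5 _ _ 18 48], head=3, tail=1, size=3
write(40): buf=[5 40 _ 18 48], head=3, tail=2, size=4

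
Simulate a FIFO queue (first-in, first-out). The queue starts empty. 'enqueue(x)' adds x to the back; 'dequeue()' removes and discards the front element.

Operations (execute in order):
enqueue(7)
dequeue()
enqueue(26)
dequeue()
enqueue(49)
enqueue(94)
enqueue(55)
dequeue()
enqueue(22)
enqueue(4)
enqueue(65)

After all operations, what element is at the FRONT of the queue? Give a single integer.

enqueue(7): queue = [7]
dequeue(): queue = []
enqueue(26): queue = [26]
dequeue(): queue = []
enqueue(49): queue = [49]
enqueue(94): queue = [49, 94]
enqueue(55): queue = [49, 94, 55]
dequeue(): queue = [94, 55]
enqueue(22): queue = [94, 55, 22]
enqueue(4): queue = [94, 55, 22, 4]
enqueue(65): queue = [94, 55, 22, 4, 65]

Answer: 94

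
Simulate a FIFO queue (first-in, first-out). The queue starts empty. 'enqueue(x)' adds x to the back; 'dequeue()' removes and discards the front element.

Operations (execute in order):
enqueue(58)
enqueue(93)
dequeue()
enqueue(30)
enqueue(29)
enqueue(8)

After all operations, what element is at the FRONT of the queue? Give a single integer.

Answer: 93

Derivation:
enqueue(58): queue = [58]
enqueue(93): queue = [58, 93]
dequeue(): queue = [93]
enqueue(30): queue = [93, 30]
enqueue(29): queue = [93, 30, 29]
enqueue(8): queue = [93, 30, 29, 8]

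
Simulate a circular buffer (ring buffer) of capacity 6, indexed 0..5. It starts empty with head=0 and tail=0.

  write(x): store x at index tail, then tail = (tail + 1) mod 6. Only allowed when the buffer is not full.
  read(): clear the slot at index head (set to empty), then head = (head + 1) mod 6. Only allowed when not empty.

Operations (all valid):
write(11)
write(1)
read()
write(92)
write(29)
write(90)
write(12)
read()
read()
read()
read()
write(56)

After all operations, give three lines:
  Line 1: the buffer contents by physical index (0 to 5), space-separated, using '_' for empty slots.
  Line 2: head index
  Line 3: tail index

Answer: 56 _ _ _ _ 12
5
1

Derivation:
write(11): buf=[11 _ _ _ _ _], head=0, tail=1, size=1
write(1): buf=[11 1 _ _ _ _], head=0, tail=2, size=2
read(): buf=[_ 1 _ _ _ _], head=1, tail=2, size=1
write(92): buf=[_ 1 92 _ _ _], head=1, tail=3, size=2
write(29): buf=[_ 1 92 29 _ _], head=1, tail=4, size=3
write(90): buf=[_ 1 92 29 90 _], head=1, tail=5, size=4
write(12): buf=[_ 1 92 29 90 12], head=1, tail=0, size=5
read(): buf=[_ _ 92 29 90 12], head=2, tail=0, size=4
read(): buf=[_ _ _ 29 90 12], head=3, tail=0, size=3
read(): buf=[_ _ _ _ 90 12], head=4, tail=0, size=2
read(): buf=[_ _ _ _ _ 12], head=5, tail=0, size=1
write(56): buf=[56 _ _ _ _ 12], head=5, tail=1, size=2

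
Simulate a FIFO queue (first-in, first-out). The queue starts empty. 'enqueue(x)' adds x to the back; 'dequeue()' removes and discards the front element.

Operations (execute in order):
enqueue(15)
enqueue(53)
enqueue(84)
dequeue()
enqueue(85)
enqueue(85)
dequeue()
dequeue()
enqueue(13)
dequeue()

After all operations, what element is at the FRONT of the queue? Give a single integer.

Answer: 85

Derivation:
enqueue(15): queue = [15]
enqueue(53): queue = [15, 53]
enqueue(84): queue = [15, 53, 84]
dequeue(): queue = [53, 84]
enqueue(85): queue = [53, 84, 85]
enqueue(85): queue = [53, 84, 85, 85]
dequeue(): queue = [84, 85, 85]
dequeue(): queue = [85, 85]
enqueue(13): queue = [85, 85, 13]
dequeue(): queue = [85, 13]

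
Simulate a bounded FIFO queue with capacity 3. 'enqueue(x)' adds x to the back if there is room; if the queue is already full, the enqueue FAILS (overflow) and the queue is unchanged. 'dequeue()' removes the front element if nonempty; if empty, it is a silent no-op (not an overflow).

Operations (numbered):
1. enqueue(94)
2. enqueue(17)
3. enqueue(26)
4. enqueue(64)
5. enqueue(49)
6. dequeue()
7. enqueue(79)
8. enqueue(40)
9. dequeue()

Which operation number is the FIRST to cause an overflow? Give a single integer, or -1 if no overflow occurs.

Answer: 4

Derivation:
1. enqueue(94): size=1
2. enqueue(17): size=2
3. enqueue(26): size=3
4. enqueue(64): size=3=cap → OVERFLOW (fail)
5. enqueue(49): size=3=cap → OVERFLOW (fail)
6. dequeue(): size=2
7. enqueue(79): size=3
8. enqueue(40): size=3=cap → OVERFLOW (fail)
9. dequeue(): size=2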